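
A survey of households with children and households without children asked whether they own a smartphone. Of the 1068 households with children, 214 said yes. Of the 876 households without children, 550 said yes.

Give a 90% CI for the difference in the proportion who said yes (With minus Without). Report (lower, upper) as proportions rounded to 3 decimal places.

(-0.461, -0.394)

First, p̂₁ = 214/1068 = 0.2004; p̂₂ = 550/876 = 0.6279.
The two standard errors are √(0.2004×0.7996/1068) = 0.01225 and √(0.6279×0.3721/876) = 0.01633.
Because the samples are independent, SE_diff = √(0.01225² + 0.01633²) = 0.02041.
Using z* = 1.645 for 90%, ME = 1.645 × 0.02041 = 0.03357.
p̂₁ − p̂₂ = -0.4275; interval -0.4275 ± 0.03357 gives (-0.461, -0.394).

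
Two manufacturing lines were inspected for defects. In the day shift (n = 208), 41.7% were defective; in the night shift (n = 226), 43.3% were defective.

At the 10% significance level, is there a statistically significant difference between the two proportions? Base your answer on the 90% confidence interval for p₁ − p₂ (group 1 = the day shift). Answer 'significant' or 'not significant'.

not significant

SE₁ = √(p̂₁(1−p̂₁)/n₁) = √(0.4170·0.5830/208) = 0.03419; SE₂ = √(0.4330·0.5670/226) = 0.03296.
Independent samples: SE of the difference = √(SE₁² + SE₂²) = √(0.0011689561 + 0.0010863616) = 0.04749.
z* for 90% confidence is 1.645, so the margin of error is 1.645 × 0.04749 = 0.07812.
Point estimate p̂₁ − p̂₂ = 0.4170 − 0.4330 = -0.0160.
-0.0160 ± 0.07812 → (-0.09412, 0.06212).
The interval (-0.09412, 0.06212) contains 0, so the difference is not significant.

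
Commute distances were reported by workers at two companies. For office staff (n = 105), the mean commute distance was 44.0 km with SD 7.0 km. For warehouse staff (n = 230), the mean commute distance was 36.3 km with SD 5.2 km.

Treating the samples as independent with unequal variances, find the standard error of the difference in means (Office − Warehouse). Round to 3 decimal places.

SE₁ = s₁/√n₁ = 7.0/√105 = 0.6831; SE₂ = 5.2/√230 = 0.3429.
Independent samples, unequal variances: SE_diff = √(SE₁² + SE₂²) = √(0.46662561 + 0.11758041) = 0.7643.

0.764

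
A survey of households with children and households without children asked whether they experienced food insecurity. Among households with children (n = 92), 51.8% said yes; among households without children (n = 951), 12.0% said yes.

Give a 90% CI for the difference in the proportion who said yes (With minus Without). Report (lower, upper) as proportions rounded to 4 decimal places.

(0.3106, 0.4854)

SE₁ = √(p̂₁(1−p̂₁)/n₁) = √(0.5180·0.4820/92) = 0.05209; SE₂ = √(0.1200·0.8800/951) = 0.01054.
Independent samples: SE of the difference = √(SE₁² + SE₂²) = √(0.0027133681 + 0.0001110916) = 0.05315.
z* for 90% confidence is 1.645, so the margin of error is 1.645 × 0.05315 = 0.08743.
Point estimate p̂₁ − p̂₂ = 0.5180 − 0.1200 = 0.3980.
0.3980 ± 0.08743 → (0.3106, 0.4854).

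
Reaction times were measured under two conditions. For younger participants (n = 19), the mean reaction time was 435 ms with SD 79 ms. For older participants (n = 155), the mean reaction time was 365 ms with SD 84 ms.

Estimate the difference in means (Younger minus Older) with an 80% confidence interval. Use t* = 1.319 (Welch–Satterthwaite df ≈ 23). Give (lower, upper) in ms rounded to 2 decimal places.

Standard errors of each mean: 79/√19 = 18.1238 and 84/√155 = 6.7470.
SE(x̄₁ − x̄₂) = √(18.1238² + 6.7470²) = 19.3389 for independent samples with unequal variances.
With t* = 1.319, the margin is 1.319 × 19.3389 = 25.5080.
x̄₁ − x̄₂ = 435 − 365 = 70.0000; the interval is 70.0000 ± 25.5080 = (44.49, 95.51).

(44.49, 95.51)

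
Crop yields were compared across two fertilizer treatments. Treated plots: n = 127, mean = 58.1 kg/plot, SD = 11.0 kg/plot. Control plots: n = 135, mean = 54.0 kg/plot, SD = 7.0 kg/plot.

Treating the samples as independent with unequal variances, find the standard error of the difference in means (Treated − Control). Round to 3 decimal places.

1.147

Per-group SEs: s₁/√n₁ = 11.0/√127 = 0.9761, s₂/√n₂ = 7.0/√135 = 0.6025.
Unpooled SE of the difference: √(0.95277121 + 0.36300625) = 1.1471.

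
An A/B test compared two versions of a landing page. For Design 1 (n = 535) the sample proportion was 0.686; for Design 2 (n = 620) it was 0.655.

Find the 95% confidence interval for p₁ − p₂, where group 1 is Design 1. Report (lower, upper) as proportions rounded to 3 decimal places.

(-0.023, 0.085)

SE₁ = √(p̂₁(1−p̂₁)/n₁) = √(0.6860·0.3140/535) = 0.02007; SE₂ = √(0.6550·0.3450/620) = 0.01909.
Independent samples: SE of the difference = √(SE₁² + SE₂²) = √(0.0004028049 + 0.0003644281) = 0.02770.
z* for 95% confidence is 1.960, so the margin of error is 1.960 × 0.02770 = 0.05429.
Point estimate p̂₁ − p̂₂ = 0.6860 − 0.6550 = 0.0310.
0.0310 ± 0.05429 → (-0.023, 0.085).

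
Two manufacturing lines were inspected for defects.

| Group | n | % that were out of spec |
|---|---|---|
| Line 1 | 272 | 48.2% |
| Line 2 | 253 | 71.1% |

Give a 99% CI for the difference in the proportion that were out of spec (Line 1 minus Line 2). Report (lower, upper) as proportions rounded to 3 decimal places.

(-0.336, -0.122)

SE₁ = √(p̂₁(1−p̂₁)/n₁) = √(0.4820·0.5180/272) = 0.03030; SE₂ = √(0.7110·0.2890/253) = 0.02850.
Independent samples: SE of the difference = √(SE₁² + SE₂²) = √(0.00091809 + 0.00081225) = 0.04160.
z* for 99% confidence is 2.576, so the margin of error is 2.576 × 0.04160 = 0.10716.
Point estimate p̂₁ − p̂₂ = 0.4820 − 0.7110 = -0.2290.
-0.2290 ± 0.10716 → (-0.336, -0.122).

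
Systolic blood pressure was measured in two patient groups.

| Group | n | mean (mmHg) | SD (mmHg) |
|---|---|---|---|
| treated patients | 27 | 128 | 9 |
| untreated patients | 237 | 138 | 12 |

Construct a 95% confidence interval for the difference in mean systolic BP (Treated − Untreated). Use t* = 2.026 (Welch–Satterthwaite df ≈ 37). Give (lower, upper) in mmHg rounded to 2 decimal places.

(-13.85, -6.15)

Per-group SEs: s₁/√n₁ = 9/√27 = 1.7321, s₂/√n₂ = 12/√237 = 0.7795.
Unpooled SE of the difference: √(3.00017041 + 0.60762025) = 1.8994.
Margin of error = t* · SE = 2.026 × 1.8994 = 3.8482.
x̄₁ − x̄₂ = 128 − 138 = -10.0000.
CI: -10.0000 ± 3.8482 = (-13.85, -6.15).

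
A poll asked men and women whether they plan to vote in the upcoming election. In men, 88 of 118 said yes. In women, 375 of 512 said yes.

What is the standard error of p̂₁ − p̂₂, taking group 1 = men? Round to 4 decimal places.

0.0446

p̂₁ = 88/118 = 0.7458 and p̂₂ = 375/512 = 0.7324.
SE₁ = √(p̂₁(1−p̂₁)/n₁) = √(0.7458·0.2542/118) = 0.04008; SE₂ = √(0.7324·0.2676/512) = 0.01957.
Independent samples: SE of the difference = √(SE₁² + SE₂²) = √(0.0016064064 + 0.0003829849) = 0.04460.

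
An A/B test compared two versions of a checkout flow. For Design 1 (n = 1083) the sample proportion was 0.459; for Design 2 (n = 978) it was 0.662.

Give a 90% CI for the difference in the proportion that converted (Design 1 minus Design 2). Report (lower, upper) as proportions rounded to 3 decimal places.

(-0.238, -0.168)

Each SE is √(p̂(1−p̂)/n): √(0.4590·0.5410/1083) = 0.01514 and √(0.6620·0.3380/978) = 0.01513.
SE(p̂₁ − p̂₂) = √(SE₁² + SE₂²) = √(0.0002292196 + 0.0002289169) = 0.02140, since the two samples are independent.
At 90% confidence z* = 1.645; margin = 1.645 × 0.02140 = 0.03520.
The difference is 0.4590 − 0.6620 = -0.2030, so the interval is -0.2030 ± 0.03520 = (-0.238, -0.168).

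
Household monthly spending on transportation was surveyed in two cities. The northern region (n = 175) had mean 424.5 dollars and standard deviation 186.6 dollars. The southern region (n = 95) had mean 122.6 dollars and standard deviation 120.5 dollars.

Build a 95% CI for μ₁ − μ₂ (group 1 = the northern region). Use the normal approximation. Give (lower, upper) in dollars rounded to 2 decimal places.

SE₁ = s₁/√n₁ = 186.6/√175 = 14.1056; SE₂ = 120.5/√95 = 12.3630.
Independent samples, unequal variances: SE_diff = √(SE₁² + SE₂²) = √(198.96795136 + 152.843769) = 18.7566.
z* = 1.960, so margin of error = 1.960 × 18.7566 = 36.7629.
Difference in means = 424.5 − 122.6 = 301.9000.
301.9000 ± 36.7629 → (265.14, 338.66).

(265.14, 338.66)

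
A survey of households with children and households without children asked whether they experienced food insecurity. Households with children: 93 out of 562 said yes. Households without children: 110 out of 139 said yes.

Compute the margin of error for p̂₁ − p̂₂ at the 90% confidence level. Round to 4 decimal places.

0.0623

Sample proportions: 93/562 = 0.1655, 110/139 = 0.7914.
Each SE is √(p̂(1−p̂)/n): √(0.1655·0.8345/562) = 0.01568 and √(0.7914·0.2086/139) = 0.03446.
SE(p̂₁ − p̂₂) = √(SE₁² + SE₂²) = √(0.0002458624 + 0.0011874916) = 0.03786, since the two samples are independent.
At 90% confidence z* = 1.645; margin = 1.645 × 0.03786 = 0.06228.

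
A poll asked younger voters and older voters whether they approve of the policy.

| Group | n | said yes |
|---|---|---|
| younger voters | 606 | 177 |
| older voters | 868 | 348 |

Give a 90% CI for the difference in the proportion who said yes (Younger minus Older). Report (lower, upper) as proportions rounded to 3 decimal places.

(-0.150, -0.068)

Sample proportions: 177/606 = 0.2921, 348/868 = 0.4009.
Each SE is √(p̂(1−p̂)/n): √(0.2921·0.7079/606) = 0.01847 and √(0.4009·0.5991/868) = 0.01663.
SE(p̂₁ − p̂₂) = √(SE₁² + SE₂²) = √(0.0003411409 + 0.0002765569) = 0.02485, since the two samples are independent.
At 90% confidence z* = 1.645; margin = 1.645 × 0.02485 = 0.04088.
The difference is 0.2921 − 0.4009 = -0.1088, so the interval is -0.1088 ± 0.04088 = (-0.150, -0.068).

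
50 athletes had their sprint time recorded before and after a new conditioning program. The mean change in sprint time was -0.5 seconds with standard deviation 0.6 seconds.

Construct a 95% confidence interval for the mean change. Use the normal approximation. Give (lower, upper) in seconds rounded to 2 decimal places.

Paired design: SE = s_d/√n = 0.6/√50 = 0.0849.
z* = 1.960; margin of error = 1.960 × 0.0849 = 0.1664.
-0.5 ± 0.1664 → (-0.67, -0.33).

(-0.67, -0.33)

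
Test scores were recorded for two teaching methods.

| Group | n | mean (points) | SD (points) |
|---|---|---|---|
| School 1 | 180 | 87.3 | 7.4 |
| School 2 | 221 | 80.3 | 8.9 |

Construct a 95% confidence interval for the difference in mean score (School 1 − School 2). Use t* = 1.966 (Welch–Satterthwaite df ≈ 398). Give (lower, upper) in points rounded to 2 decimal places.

SE₁ = s₁/√n₁ = 7.4/√180 = 0.5516; SE₂ = 8.9/√221 = 0.5987.
Independent samples, unequal variances: SE_diff = √(SE₁² + SE₂²) = √(0.30426256 + 0.35844169) = 0.8141.
t* = 1.966, so margin of error = 1.966 × 0.8141 = 1.6005.
Difference in means = 87.3 − 80.3 = 7.0000.
7.0000 ± 1.6005 → (5.40, 8.60).

(5.40, 8.60)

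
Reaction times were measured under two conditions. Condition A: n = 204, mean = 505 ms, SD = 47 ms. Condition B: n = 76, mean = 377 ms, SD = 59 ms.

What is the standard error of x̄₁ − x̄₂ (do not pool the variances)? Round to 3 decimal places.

Standard errors of each mean: 47/√204 = 3.2907 and 59/√76 = 6.7678.
SE(x̄₁ − x̄₂) = √(3.2907² + 6.7678²) = 7.5254 for independent samples with unequal variances.

7.525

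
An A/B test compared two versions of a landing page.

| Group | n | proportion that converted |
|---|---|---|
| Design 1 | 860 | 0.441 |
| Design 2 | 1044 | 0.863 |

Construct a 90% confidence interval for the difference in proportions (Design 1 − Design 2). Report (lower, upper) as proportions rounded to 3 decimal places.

Each SE is √(p̂(1−p̂)/n): √(0.4410·0.5590/860) = 0.01693 and √(0.8630·0.1370/1044) = 0.01064.
SE(p̂₁ − p̂₂) = √(SE₁² + SE₂²) = √(0.0002866249 + 0.0001132096) = 0.02000, since the two samples are independent.
At 90% confidence z* = 1.645; margin = 1.645 × 0.02000 = 0.03290.
The difference is 0.4410 − 0.8630 = -0.4220, so the interval is -0.4220 ± 0.03290 = (-0.455, -0.389).

(-0.455, -0.389)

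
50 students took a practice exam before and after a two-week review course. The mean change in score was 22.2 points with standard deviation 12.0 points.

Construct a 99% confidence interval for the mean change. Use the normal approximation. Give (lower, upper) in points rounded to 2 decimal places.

(17.83, 26.57)

This is a matched-pairs design, so SE = s_d/√n = 12.0/√50 = 1.6971.
Margin = 2.576 × 1.6971 = 4.3717; the interval is 22.2 ± 4.3717 = (17.83, 26.57).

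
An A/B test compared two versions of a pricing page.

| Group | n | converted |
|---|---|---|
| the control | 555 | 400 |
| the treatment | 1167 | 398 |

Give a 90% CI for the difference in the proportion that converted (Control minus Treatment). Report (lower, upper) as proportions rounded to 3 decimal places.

(0.341, 0.418)

p̂₁ = 400/555 = 0.7207 and p̂₂ = 398/1167 = 0.3410.
SE₁ = √(p̂₁(1−p̂₁)/n₁) = √(0.7207·0.2793/555) = 0.01904; SE₂ = √(0.3410·0.6590/1167) = 0.01388.
Independent samples: SE of the difference = √(SE₁² + SE₂²) = √(0.0003625216 + 0.0001926544) = 0.02356.
z* for 90% confidence is 1.645, so the margin of error is 1.645 × 0.02356 = 0.03876.
Point estimate p̂₁ − p̂₂ = 0.7207 − 0.3410 = 0.3797.
0.3797 ± 0.03876 → (0.341, 0.418).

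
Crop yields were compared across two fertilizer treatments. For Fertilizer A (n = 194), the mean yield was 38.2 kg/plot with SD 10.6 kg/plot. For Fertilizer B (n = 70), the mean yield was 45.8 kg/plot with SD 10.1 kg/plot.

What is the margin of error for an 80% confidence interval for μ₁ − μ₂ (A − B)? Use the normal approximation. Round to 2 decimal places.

Standard errors of each mean: 10.6/√194 = 0.7610 and 10.1/√70 = 1.2072.
SE(x̄₁ − x̄₂) = √(0.7610² + 1.2072²) = 1.4270 for independent samples with unequal variances.
With z* = 1.282, the margin is 1.282 × 1.4270 = 1.8294.

1.83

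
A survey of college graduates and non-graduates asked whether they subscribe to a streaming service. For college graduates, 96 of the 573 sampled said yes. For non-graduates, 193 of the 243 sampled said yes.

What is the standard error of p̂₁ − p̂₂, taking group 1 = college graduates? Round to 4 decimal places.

Sample proportions: 96/573 = 0.1675, 193/243 = 0.7942.
Each SE is √(p̂(1−p̂)/n): √(0.1675·0.8325/573) = 0.01560 and √(0.7942·0.2058/243) = 0.02593.
SE(p̂₁ − p̂₂) = √(SE₁² + SE₂²) = √(0.00024336 + 0.0006723649) = 0.03026, since the two samples are independent.

0.0303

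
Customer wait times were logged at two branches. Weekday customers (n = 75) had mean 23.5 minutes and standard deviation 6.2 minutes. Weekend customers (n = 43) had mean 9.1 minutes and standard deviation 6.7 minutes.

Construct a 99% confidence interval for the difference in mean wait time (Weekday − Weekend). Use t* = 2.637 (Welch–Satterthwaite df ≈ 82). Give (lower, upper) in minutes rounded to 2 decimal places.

(11.11, 17.69)

SE₁ = s₁/√n₁ = 6.2/√75 = 0.7159; SE₂ = 6.7/√43 = 1.0217.
Independent samples, unequal variances: SE_diff = √(SE₁² + SE₂²) = √(0.51251281 + 1.04387089) = 1.2476.
t* = 2.637, so margin of error = 2.637 × 1.2476 = 3.2899.
Difference in means = 23.5 − 9.1 = 14.4000.
14.4000 ± 3.2899 → (11.11, 17.69).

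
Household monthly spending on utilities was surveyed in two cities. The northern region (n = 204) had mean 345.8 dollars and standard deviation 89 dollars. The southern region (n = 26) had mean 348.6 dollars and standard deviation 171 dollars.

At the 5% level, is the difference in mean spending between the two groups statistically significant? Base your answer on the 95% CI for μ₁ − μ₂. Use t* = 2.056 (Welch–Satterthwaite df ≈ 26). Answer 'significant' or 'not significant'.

not significant

Per-group SEs: s₁/√n₁ = 89/√204 = 6.2312, s₂/√n₂ = 171/√26 = 33.5359.
Unpooled SE of the difference: √(38.82785344 + 1124.65658881) = 34.1099.
Margin of error = t* · SE = 2.056 × 34.1099 = 70.1300.
x̄₁ − x̄₂ = 345.8 − 348.6 = -2.8000.
CI: -2.8000 ± 70.1300 = (-72.9300, 67.3300).
The interval (-72.9300, 67.3300) contains 0, so the difference is not significant.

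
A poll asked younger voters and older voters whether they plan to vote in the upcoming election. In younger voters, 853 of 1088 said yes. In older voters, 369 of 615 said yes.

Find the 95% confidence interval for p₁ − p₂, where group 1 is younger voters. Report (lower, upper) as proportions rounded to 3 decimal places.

(0.138, 0.230)

Sample proportions: 853/1088 = 0.7840, 369/615 = 0.6000.
Each SE is √(p̂(1−p̂)/n): √(0.7840·0.2160/1088) = 0.01248 and √(0.6000·0.4000/615) = 0.01975.
SE(p̂₁ − p̂₂) = √(SE₁² + SE₂²) = √(0.0001557504 + 0.0003900625) = 0.02336, since the two samples are independent.
At 95% confidence z* = 1.960; margin = 1.960 × 0.02336 = 0.04579.
The difference is 0.7840 − 0.6000 = 0.1840, so the interval is 0.1840 ± 0.04579 = (0.138, 0.230).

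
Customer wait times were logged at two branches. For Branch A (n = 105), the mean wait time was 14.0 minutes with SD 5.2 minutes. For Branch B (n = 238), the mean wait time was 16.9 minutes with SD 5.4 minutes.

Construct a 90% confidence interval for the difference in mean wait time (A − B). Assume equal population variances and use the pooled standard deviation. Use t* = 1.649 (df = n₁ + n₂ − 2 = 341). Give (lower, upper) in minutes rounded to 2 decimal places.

s_p = √[((n₁−1)s₁² + (n₂−1)s₂²)/(n₁+n₂−2)] = √[(104·5.2² + 237·5.4²)/341] = 5.3398.
SE = 5.3398·√(1/105 + 1/238) = 0.6256.
With t* = 1.649, margin = 1.649 × 0.6256 = 1.0316.
x̄₁ − x̄₂ = 14.0 − 16.9 = -2.9000; interval -2.9000 ± 1.0316 = (-3.93, -1.87).

(-3.93, -1.87)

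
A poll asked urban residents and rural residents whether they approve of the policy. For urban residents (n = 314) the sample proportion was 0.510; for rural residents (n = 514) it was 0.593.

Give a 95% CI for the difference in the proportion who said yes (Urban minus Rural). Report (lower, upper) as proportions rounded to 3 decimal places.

(-0.153, -0.013)

SE₁ = √(p̂₁(1−p̂₁)/n₁) = √(0.5100·0.4900/314) = 0.02821; SE₂ = √(0.5930·0.4070/514) = 0.02167.
Independent samples: SE of the difference = √(SE₁² + SE₂²) = √(0.0007958041 + 0.0004695889) = 0.03557.
z* for 95% confidence is 1.960, so the margin of error is 1.960 × 0.03557 = 0.06972.
Point estimate p̂₁ − p̂₂ = 0.5100 − 0.5930 = -0.0830.
-0.0830 ± 0.06972 → (-0.153, -0.013).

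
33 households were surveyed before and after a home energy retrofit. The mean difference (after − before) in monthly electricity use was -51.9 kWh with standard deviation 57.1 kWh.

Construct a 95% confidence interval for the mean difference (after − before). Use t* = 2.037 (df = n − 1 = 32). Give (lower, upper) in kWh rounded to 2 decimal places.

(-72.15, -31.65)

This is a matched-pairs design, so SE = s_d/√n = 57.1/√33 = 9.9398.
Margin = 2.037 × 9.9398 = 20.2474; the interval is -51.9 ± 20.2474 = (-72.15, -31.65).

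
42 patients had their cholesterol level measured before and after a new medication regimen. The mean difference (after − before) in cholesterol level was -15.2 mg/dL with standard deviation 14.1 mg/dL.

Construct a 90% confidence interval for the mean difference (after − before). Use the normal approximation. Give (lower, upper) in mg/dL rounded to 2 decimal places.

(-18.78, -11.62)

This is a matched-pairs design, so SE = s_d/√n = 14.1/√42 = 2.1757.
Margin = 1.645 × 2.1757 = 3.5790; the interval is -15.2 ± 3.5790 = (-18.78, -11.62).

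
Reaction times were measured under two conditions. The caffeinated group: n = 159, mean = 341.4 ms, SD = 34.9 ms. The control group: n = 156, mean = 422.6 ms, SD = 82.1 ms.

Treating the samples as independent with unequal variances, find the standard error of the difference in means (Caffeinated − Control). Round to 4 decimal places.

7.1322

Per-group SEs: s₁/√n₁ = 34.9/√159 = 2.7678, s₂/√n₂ = 82.1/√156 = 6.5733.
Unpooled SE of the difference: √(7.66071684 + 43.20827289) = 7.1322.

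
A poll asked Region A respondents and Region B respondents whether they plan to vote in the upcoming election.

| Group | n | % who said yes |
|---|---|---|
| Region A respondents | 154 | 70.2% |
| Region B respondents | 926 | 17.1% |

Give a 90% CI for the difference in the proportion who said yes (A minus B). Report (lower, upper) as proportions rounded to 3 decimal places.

(0.467, 0.595)

Each SE is √(p̂(1−p̂)/n): √(0.7020·0.2980/154) = 0.03686 and √(0.1710·0.8290/926) = 0.01237.
SE(p̂₁ − p̂₂) = √(SE₁² + SE₂²) = √(0.0013586596 + 0.0001530169) = 0.03888, since the two samples are independent.
At 90% confidence z* = 1.645; margin = 1.645 × 0.03888 = 0.06396.
The difference is 0.7020 − 0.1710 = 0.5310, so the interval is 0.5310 ± 0.06396 = (0.467, 0.595).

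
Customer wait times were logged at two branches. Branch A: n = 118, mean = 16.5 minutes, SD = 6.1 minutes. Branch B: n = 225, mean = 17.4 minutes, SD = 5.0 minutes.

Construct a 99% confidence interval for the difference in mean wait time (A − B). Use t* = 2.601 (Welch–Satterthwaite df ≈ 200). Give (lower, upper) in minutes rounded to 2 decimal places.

Per-group SEs: s₁/√n₁ = 6.1/√118 = 0.5616, s₂/√n₂ = 5.0/√225 = 0.3333.
Unpooled SE of the difference: √(0.31539456 + 0.11108889) = 0.6531.
Margin of error = t* · SE = 2.601 × 0.6531 = 1.6987.
x̄₁ − x̄₂ = 16.5 − 17.4 = -0.9000.
CI: -0.9000 ± 1.6987 = (-2.60, 0.80).

(-2.60, 0.80)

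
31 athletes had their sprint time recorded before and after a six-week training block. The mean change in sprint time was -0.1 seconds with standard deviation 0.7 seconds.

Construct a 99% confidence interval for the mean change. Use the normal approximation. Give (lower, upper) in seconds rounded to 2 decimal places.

This is a matched-pairs design, so SE = s_d/√n = 0.7/√31 = 0.1257.
Margin = 2.576 × 0.1257 = 0.3238; the interval is -0.1 ± 0.3238 = (-0.42, 0.22).

(-0.42, 0.22)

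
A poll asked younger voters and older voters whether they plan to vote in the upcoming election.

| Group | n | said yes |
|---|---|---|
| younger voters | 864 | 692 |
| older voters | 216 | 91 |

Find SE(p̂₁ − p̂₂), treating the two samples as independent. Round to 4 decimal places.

Sample proportions: 692/864 = 0.8009, 91/216 = 0.4213.
Each SE is √(p̂(1−p̂)/n): √(0.8009·0.1991/864) = 0.01359 and √(0.4213·0.5787/216) = 0.03360.
SE(p̂₁ − p̂₂) = √(SE₁² + SE₂²) = √(0.0001846881 + 0.00112896) = 0.03624, since the two samples are independent.

0.0362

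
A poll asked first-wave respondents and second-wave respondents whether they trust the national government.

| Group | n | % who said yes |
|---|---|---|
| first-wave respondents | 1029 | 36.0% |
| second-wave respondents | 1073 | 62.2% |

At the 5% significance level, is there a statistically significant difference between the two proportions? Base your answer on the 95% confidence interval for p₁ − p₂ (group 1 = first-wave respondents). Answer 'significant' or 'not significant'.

significant

The two standard errors are √(0.3600×0.6400/1029) = 0.01496 and √(0.6220×0.3780/1073) = 0.01480.
Because the samples are independent, SE_diff = √(0.01496² + 0.01480²) = 0.02104.
Using z* = 1.960 for 95%, ME = 1.960 × 0.02104 = 0.04124.
p̂₁ − p̂₂ = -0.2620; interval -0.2620 ± 0.04124 gives (-0.30324, -0.22076).
The interval (-0.30324, -0.22076) does not contain 0, so the difference is significant.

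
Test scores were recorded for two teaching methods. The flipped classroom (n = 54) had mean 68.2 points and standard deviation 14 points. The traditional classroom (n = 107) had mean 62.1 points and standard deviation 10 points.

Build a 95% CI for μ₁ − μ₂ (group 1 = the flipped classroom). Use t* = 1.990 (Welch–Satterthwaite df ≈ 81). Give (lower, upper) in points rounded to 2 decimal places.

(1.85, 10.35)

SE₁ = s₁/√n₁ = 14/√54 = 1.9052; SE₂ = 10/√107 = 0.9667.
Independent samples, unequal variances: SE_diff = √(SE₁² + SE₂²) = √(3.62978704 + 0.93450889) = 2.1364.
t* = 1.990, so margin of error = 1.990 × 2.1364 = 4.2514.
Difference in means = 68.2 − 62.1 = 6.1000.
6.1000 ± 4.2514 → (1.85, 10.35).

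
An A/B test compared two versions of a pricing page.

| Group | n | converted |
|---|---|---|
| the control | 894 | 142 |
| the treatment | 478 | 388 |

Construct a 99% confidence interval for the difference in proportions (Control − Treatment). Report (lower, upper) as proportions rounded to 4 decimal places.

Sample proportions: 142/894 = 0.1588, 388/478 = 0.8117.
Each SE is √(p̂(1−p̂)/n): √(0.1588·0.8412/894) = 0.01222 and √(0.8117·0.1883/478) = 0.01788.
SE(p̂₁ − p̂₂) = √(SE₁² + SE₂²) = √(0.0001493284 + 0.0003196944) = 0.02166, since the two samples are independent.
At 99% confidence z* = 2.576; margin = 2.576 × 0.02166 = 0.05580.
The difference is 0.1588 − 0.8117 = -0.6529, so the interval is -0.6529 ± 0.05580 = (-0.7087, -0.5971).

(-0.7087, -0.5971)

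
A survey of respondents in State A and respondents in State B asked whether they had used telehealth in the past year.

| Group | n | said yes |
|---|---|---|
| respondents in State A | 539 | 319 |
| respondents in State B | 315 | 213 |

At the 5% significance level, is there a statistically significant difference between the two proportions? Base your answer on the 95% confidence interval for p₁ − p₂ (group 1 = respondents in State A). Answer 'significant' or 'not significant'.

p̂₁ = 319/539 = 0.5918 and p̂₂ = 213/315 = 0.6762.
SE₁ = √(p̂₁(1−p̂₁)/n₁) = √(0.5918·0.4082/539) = 0.02117; SE₂ = √(0.6762·0.3238/315) = 0.02636.
Independent samples: SE of the difference = √(SE₁² + SE₂²) = √(0.0004481689 + 0.0006948496) = 0.03381.
z* for 95% confidence is 1.960, so the margin of error is 1.960 × 0.03381 = 0.06627.
Point estimate p̂₁ − p̂₂ = 0.5918 − 0.6762 = -0.0844.
-0.0844 ± 0.06627 → (-0.15067, -0.01813).
The interval (-0.15067, -0.01813) does not contain 0, so the difference is significant.

significant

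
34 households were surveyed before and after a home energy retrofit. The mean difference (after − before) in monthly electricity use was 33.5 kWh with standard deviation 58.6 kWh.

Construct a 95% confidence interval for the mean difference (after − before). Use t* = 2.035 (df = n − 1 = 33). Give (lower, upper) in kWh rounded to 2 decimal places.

(13.05, 53.95)

This is a matched-pairs design, so SE = s_d/√n = 58.6/√34 = 10.0498.
Margin = 2.035 × 10.0498 = 20.4513; the interval is 33.5 ± 20.4513 = (13.05, 53.95).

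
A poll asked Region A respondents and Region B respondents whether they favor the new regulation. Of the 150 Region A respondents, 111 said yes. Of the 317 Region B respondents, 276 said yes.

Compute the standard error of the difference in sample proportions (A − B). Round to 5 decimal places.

0.04047

First, p̂₁ = 111/150 = 0.7400; p̂₂ = 276/317 = 0.8707.
The two standard errors are √(0.7400×0.2600/150) = 0.03581 and √(0.8707×0.1293/317) = 0.01885.
Because the samples are independent, SE_diff = √(0.03581² + 0.01885²) = 0.04047.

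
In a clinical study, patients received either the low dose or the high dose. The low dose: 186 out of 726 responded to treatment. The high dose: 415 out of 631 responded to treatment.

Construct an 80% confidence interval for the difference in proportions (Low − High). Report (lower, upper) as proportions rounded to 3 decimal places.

(-0.433, -0.370)

p̂₁ = 186/726 = 0.2562 and p̂₂ = 415/631 = 0.6577.
SE₁ = √(p̂₁(1−p̂₁)/n₁) = √(0.2562·0.7438/726) = 0.01620; SE₂ = √(0.6577·0.3423/631) = 0.01889.
Independent samples: SE of the difference = √(SE₁² + SE₂²) = √(0.00026244 + 0.0003568321) = 0.02489.
z* for 80% confidence is 1.282, so the margin of error is 1.282 × 0.02489 = 0.03191.
Point estimate p̂₁ − p̂₂ = 0.2562 − 0.6577 = -0.4015.
-0.4015 ± 0.03191 → (-0.433, -0.370).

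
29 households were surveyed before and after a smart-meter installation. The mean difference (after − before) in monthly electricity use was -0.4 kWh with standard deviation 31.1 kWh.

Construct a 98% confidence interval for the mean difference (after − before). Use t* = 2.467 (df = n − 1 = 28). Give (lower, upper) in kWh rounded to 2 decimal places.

Paired design: SE = s_d/√n = 31.1/√29 = 5.7751.
t* = 2.467; margin of error = 2.467 × 5.7751 = 14.2472.
-0.4 ± 14.2472 → (-14.65, 13.85).

(-14.65, 13.85)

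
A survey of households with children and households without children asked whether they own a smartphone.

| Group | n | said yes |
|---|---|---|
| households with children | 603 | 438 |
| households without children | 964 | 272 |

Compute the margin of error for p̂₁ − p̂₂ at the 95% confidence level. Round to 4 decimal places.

0.0455

p̂₁ = 438/603 = 0.7264 and p̂₂ = 272/964 = 0.2822.
SE₁ = √(p̂₁(1−p̂₁)/n₁) = √(0.7264·0.2736/603) = 0.01815; SE₂ = √(0.2822·0.7178/964) = 0.01450.
Independent samples: SE of the difference = √(SE₁² + SE₂²) = √(0.0003294225 + 0.00021025) = 0.02323.
z* for 95% confidence is 1.960, so the margin of error is 1.960 × 0.02323 = 0.04553.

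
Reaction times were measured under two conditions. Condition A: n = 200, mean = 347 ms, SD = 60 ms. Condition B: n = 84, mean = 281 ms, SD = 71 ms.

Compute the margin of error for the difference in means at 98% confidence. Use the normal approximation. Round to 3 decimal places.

20.544

Standard errors of each mean: 60/√200 = 4.2426 and 71/√84 = 7.7467.
SE(x̄₁ − x̄₂) = √(4.2426² + 7.7467²) = 8.8324 for independent samples with unequal variances.
With z* = 2.326, the margin is 2.326 × 8.8324 = 20.5442.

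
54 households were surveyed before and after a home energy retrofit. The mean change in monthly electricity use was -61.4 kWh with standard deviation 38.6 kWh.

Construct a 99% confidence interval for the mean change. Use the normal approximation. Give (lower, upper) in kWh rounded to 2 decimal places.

This is a matched-pairs design, so SE = s_d/√n = 38.6/√54 = 5.2528.
Margin = 2.576 × 5.2528 = 13.5312; the interval is -61.4 ± 13.5312 = (-74.93, -47.87).

(-74.93, -47.87)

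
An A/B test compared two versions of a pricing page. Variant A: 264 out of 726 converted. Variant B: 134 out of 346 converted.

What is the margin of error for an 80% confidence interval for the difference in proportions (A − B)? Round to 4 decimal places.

0.0406

First, p̂₁ = 264/726 = 0.3636; p̂₂ = 134/346 = 0.3873.
The two standard errors are √(0.3636×0.6364/726) = 0.01785 and √(0.3873×0.6127/346) = 0.02619.
Because the samples are independent, SE_diff = √(0.01785² + 0.02619²) = 0.03169.
Using z* = 1.282 for 80%, ME = 1.282 × 0.03169 = 0.04063.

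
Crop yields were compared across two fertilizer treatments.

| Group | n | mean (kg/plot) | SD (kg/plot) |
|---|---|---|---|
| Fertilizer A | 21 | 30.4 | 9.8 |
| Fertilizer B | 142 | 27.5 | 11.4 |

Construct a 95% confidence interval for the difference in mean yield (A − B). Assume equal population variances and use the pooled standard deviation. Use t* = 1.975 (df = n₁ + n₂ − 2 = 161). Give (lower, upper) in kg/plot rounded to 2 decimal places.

(-2.28, 8.08)

s_p = √[((n₁−1)s₁² + (n₂−1)s₂²)/(n₁+n₂−2)] = √[(20·9.8² + 141·11.4²)/161] = 11.2137.
SE = 11.2137·√(1/21 + 1/142) = 2.6217.
With t* = 1.975, margin = 1.975 × 2.6217 = 5.1779.
x̄₁ − x̄₂ = 30.4 − 27.5 = 2.9000; interval 2.9000 ± 5.1779 = (-2.28, 8.08).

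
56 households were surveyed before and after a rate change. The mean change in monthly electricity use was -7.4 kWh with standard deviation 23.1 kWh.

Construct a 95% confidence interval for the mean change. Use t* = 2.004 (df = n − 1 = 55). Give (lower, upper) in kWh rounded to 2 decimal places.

Paired design: SE = s_d/√n = 23.1/√56 = 3.0869.
t* = 2.004; margin of error = 2.004 × 3.0869 = 6.1861.
-7.4 ± 6.1861 → (-13.59, -1.21).

(-13.59, -1.21)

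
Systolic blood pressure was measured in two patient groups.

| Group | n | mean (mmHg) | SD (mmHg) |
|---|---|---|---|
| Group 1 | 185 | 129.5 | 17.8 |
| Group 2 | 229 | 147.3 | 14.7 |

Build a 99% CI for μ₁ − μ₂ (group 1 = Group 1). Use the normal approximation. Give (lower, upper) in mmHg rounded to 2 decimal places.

SE₁ = s₁/√n₁ = 17.8/√185 = 1.3087; SE₂ = 14.7/√229 = 0.9714.
Independent samples, unequal variances: SE_diff = √(SE₁² + SE₂²) = √(1.71269569 + 0.94361796) = 1.6298.
z* = 2.576, so margin of error = 2.576 × 1.6298 = 4.1984.
Difference in means = 129.5 − 147.3 = -17.8000.
-17.8000 ± 4.1984 → (-22.00, -13.60).

(-22.00, -13.60)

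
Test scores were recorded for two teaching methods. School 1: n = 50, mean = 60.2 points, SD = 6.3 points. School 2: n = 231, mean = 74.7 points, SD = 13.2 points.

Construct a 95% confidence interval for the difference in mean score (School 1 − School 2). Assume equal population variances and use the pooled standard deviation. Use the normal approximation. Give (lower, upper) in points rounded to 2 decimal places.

(-18.25, -10.75)

s_p = √[((n₁−1)s₁² + (n₂−1)s₂²)/(n₁+n₂−2)] = √[(49·6.3² + 230·13.2²)/279] = 12.2723.
SE = 12.2723·√(1/50 + 1/231) = 1.9142.
With z* = 1.960, margin = 1.960 × 1.9142 = 3.7518.
x̄₁ − x̄₂ = 60.2 − 74.7 = -14.5000; interval -14.5000 ± 3.7518 = (-18.25, -10.75).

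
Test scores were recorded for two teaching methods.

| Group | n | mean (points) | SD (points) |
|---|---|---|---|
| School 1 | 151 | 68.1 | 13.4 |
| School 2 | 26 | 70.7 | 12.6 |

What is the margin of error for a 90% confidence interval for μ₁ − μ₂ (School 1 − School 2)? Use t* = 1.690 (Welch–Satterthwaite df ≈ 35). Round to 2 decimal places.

Standard errors of each mean: 13.4/√151 = 1.0905 and 12.6/√26 = 2.4711.
SE(x̄₁ − x̄₂) = √(1.0905² + 2.4711²) = 2.7010 for independent samples with unequal variances.
With t* = 1.690, the margin is 1.690 × 2.7010 = 4.5647.

4.56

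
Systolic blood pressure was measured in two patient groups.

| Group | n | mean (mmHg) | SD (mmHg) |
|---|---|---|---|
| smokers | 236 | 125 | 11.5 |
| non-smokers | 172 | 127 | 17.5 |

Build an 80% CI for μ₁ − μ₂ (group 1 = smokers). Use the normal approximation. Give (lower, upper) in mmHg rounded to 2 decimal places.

SE₁ = s₁/√n₁ = 11.5/√236 = 0.7486; SE₂ = 17.5/√172 = 1.3344.
Independent samples, unequal variances: SE_diff = √(SE₁² + SE₂²) = √(0.56040196 + 1.78062336) = 1.5300.
z* = 1.282, so margin of error = 1.282 × 1.5300 = 1.9615.
Difference in means = 125 − 127 = -2.0000.
-2.0000 ± 1.9615 → (-3.96, -0.04).

(-3.96, -0.04)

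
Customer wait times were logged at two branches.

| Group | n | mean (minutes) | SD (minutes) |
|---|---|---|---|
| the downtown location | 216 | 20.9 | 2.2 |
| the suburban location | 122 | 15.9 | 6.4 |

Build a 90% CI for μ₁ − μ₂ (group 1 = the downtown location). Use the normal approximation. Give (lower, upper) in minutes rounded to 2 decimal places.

Standard errors of each mean: 2.2/√216 = 0.1497 and 6.4/√122 = 0.5794.
SE(x̄₁ − x̄₂) = √(0.1497² + 0.5794²) = 0.5984 for independent samples with unequal variances.
With z* = 1.645, the margin is 1.645 × 0.5984 = 0.9844.
x̄₁ − x̄₂ = 20.9 − 15.9 = 5.0000; the interval is 5.0000 ± 0.9844 = (4.02, 5.98).

(4.02, 5.98)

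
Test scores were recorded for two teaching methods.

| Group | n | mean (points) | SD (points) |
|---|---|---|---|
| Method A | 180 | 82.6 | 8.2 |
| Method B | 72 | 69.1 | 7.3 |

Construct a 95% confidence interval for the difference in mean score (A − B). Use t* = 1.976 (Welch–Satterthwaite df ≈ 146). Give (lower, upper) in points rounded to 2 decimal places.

SE₁ = s₁/√n₁ = 8.2/√180 = 0.6112; SE₂ = 7.3/√72 = 0.8603.
Independent samples, unequal variances: SE_diff = √(SE₁² + SE₂²) = √(0.37356544 + 0.74011609) = 1.0553.
t* = 1.976, so margin of error = 1.976 × 1.0553 = 2.0853.
Difference in means = 82.6 − 69.1 = 13.5000.
13.5000 ± 2.0853 → (11.41, 15.59).

(11.41, 15.59)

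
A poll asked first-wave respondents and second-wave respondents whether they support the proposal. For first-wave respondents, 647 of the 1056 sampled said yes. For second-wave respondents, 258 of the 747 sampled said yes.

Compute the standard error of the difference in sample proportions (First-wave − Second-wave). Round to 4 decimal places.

0.0230

p̂₁ = 647/1056 = 0.6127 and p̂₂ = 258/747 = 0.3454.
SE₁ = √(p̂₁(1−p̂₁)/n₁) = √(0.6127·0.3873/1056) = 0.01499; SE₂ = √(0.3454·0.6546/747) = 0.01740.
Independent samples: SE of the difference = √(SE₁² + SE₂²) = √(0.0002247001 + 0.00030276) = 0.02297.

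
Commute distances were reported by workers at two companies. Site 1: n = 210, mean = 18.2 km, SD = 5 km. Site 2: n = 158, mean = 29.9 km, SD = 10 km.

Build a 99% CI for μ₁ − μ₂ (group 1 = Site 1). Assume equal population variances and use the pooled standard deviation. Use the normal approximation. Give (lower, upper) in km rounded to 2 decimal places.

s_p = √[((n₁−1)s₁² + (n₂−1)s₂²)/(n₁+n₂−2)] = √[(209·5² + 157·10²)/366] = 7.5612.
SE = 7.5612·√(1/210 + 1/158) = 0.7963.
With z* = 2.576, margin = 2.576 × 0.7963 = 2.0513.
x̄₁ − x̄₂ = 18.2 − 29.9 = -11.7000; interval -11.7000 ± 2.0513 = (-13.75, -9.65).

(-13.75, -9.65)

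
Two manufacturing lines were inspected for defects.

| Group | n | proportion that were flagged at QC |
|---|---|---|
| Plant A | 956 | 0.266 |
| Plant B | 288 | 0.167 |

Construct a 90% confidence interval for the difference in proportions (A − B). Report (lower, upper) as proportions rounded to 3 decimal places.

(0.056, 0.142)

Each SE is √(p̂(1−p̂)/n): √(0.2660·0.7340/956) = 0.01429 and √(0.1670·0.8330/288) = 0.02198.
SE(p̂₁ − p̂₂) = √(SE₁² + SE₂²) = √(0.0002042041 + 0.0004831204) = 0.02622, since the two samples are independent.
At 90% confidence z* = 1.645; margin = 1.645 × 0.02622 = 0.04313.
The difference is 0.2660 − 0.1670 = 0.0990, so the interval is 0.0990 ± 0.04313 = (0.056, 0.142).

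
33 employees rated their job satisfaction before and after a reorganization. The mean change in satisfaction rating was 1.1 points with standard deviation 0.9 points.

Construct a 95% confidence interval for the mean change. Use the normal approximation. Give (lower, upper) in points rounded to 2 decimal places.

Paired design: SE = s_d/√n = 0.9/√33 = 0.1567.
z* = 1.960; margin of error = 1.960 × 0.1567 = 0.3071.
1.1 ± 0.3071 → (0.79, 1.41).

(0.79, 1.41)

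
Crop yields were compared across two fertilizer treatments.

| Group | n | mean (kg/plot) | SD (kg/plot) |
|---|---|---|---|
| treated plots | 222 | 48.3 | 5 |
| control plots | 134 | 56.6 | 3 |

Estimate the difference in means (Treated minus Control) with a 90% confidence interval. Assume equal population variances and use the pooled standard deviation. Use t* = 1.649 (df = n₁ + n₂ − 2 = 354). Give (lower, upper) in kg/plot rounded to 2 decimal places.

s_p = √[((n₁−1)s₁² + (n₂−1)s₂²)/(n₁+n₂−2)] = √[(221·5² + 133·3²)/354] = 4.3576.
SE = 4.3576·√(1/222 + 1/134) = 0.4767.
With t* = 1.649, margin = 1.649 × 0.4767 = 0.7861.
x̄₁ − x̄₂ = 48.3 − 56.6 = -8.3000; interval -8.3000 ± 0.7861 = (-9.09, -7.51).

(-9.09, -7.51)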